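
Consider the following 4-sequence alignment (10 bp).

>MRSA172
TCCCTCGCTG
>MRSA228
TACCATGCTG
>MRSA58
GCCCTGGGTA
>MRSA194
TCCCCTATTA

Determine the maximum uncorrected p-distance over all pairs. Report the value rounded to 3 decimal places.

Pairwise Hamming distances:
  MRSA172 vs MRSA228: 3
  MRSA172 vs MRSA58: 4
  MRSA172 vs MRSA194: 5
  MRSA228 vs MRSA58: 6
  MRSA228 vs MRSA194: 5
  MRSA58 vs MRSA194: 5
The largest is 6 mismatches, between MRSA228 and MRSA58; p = 6/10 = 0.600.

0.600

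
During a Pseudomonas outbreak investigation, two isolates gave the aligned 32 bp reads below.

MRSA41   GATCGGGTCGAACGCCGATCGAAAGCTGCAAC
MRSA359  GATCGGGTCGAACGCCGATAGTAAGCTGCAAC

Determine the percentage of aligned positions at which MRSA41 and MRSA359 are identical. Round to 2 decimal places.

93.75%

Mismatches occur at site 20 (C→A), site 22 (A→T).
30 of the 32 sites match, so the percent identity is 30/32 × 100 = 93.75%.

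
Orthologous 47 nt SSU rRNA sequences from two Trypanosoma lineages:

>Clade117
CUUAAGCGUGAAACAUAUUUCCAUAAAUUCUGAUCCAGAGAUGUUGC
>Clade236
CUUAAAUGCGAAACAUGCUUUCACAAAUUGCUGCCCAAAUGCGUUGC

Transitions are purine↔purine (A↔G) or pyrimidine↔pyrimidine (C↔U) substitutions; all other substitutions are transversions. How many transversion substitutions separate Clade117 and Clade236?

The sequences differ at positions 6 (G/A, transition), 7 (C/U, transition), 9 (U/C, transition), 17 (A/G, transition), 18 (U/C, transition), 21 (C/U, transition), 24 (U/C, transition), 30 (C/G, transversion), 31 (U/C, transition), 32 (G/U, transversion), 33 (A/G, transition), 34 (U/C, transition), 38 (G/A, transition), 40 (G/U, transversion), 41 (A/G, transition), 42 (U/C, transition).
Of the 16 differences, 13 transitions and 3 transversions, so the answer is 3.

3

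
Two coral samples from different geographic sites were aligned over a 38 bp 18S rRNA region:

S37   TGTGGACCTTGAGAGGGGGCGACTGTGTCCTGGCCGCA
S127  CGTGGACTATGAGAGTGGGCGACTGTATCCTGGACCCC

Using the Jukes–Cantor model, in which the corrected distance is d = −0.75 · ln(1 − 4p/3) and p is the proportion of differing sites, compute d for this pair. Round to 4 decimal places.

The sequences differ at positions 1 (T/C), 8 (C/T), 9 (T/A), 16 (G/T), 27 (G/A), 34 (C/A), 36 (G/C), 38 (A/C).
p = 8/38 = 0.210526.
d = −0.75 · ln(1 − (4/3)·0.210526) = −0.75 · ln(0.719299) = −0.75 · (-0.329478) = 0.2471.

0.2471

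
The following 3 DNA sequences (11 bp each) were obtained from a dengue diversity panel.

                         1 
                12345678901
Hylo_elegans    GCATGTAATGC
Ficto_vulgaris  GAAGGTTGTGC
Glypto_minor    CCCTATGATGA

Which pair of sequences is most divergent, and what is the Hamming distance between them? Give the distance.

Pairwise Hamming distances:
  Hylo_elegans vs Ficto_vulgaris: 4
  Hylo_elegans vs Glypto_minor: 5
  Ficto_vulgaris vs Glypto_minor: 8
The largest is 8, between Ficto_vulgaris and Glypto_minor.

8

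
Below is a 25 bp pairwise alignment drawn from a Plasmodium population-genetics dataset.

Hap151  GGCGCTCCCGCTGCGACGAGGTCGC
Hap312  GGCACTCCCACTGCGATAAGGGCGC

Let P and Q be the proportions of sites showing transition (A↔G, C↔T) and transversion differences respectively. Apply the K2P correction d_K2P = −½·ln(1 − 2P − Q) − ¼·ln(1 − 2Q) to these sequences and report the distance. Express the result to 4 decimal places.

Mismatches occur at site 4 (G↔A, transition), site 10 (G↔A, transition), site 17 (C↔T, transition), site 18 (G↔A, transition), site 22 (T↔G, transversion).
Of the 5 differences, 4 transitions and 1 transversion over 25 sites: P = 4/25 = 0.160000, Q = 1/25 = 0.040000.
d = −0.5·ln(0.640000) − 0.25·ln(0.920000) = −0.5·(-0.446287) − 0.25·(-0.083382) = 0.2440.

0.2440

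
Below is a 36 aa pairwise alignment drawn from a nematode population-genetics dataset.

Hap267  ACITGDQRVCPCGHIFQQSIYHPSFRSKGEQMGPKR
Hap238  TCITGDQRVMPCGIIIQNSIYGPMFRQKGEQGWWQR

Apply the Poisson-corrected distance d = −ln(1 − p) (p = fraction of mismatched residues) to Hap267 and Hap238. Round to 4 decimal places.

Differing sites — 1:A/T; 10:C/M; 14:H/I; 16:F/I; 18:Q/N; 22:H/G; 24:S/M; 27:S/Q; 32:M/G; 33:G/W; 34:P/W; 35:K/Q.
p = 12/36 = 0.333333.
d = −ln(1 − 0.333333) = −ln(0.666667) = 0.4055.

0.4055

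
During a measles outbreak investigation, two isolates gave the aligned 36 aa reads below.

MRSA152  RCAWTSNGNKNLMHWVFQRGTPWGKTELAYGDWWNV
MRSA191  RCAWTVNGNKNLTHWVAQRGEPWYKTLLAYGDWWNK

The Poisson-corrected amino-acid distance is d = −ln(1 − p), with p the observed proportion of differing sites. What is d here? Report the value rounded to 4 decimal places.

0.2162

The sequences differ at positions 6 (S/V), 13 (M/T), 17 (F/A), 21 (T/E), 24 (G/Y), 27 (E/L), 36 (V/K).
p = 7/36 = 0.194444.
d = −ln(1 − 0.194444) = −ln(0.805556) = 0.2162.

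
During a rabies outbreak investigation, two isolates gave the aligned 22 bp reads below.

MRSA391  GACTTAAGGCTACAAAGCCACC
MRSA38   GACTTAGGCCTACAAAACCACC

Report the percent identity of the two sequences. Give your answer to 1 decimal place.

The sequences differ at positions 7 (A/G), 9 (G/C), 17 (G/A).
19 of the 22 sites match, so the percent identity is 19/22 × 100 = 86.4%.

86.4%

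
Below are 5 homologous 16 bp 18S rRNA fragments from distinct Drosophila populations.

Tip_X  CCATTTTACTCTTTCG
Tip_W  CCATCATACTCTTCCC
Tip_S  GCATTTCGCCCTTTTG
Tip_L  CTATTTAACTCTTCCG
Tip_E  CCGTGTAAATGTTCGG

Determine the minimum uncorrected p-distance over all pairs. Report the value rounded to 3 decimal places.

Pairwise Hamming distances:
  Tip_X vs Tip_W: 4
  Tip_X vs Tip_S: 5
  Tip_X vs Tip_L: 3
  Tip_X vs Tip_E: 7
  Tip_W vs Tip_S: 9
  Tip_W vs Tip_L: 5
  Tip_W vs Tip_E: 8
  Tip_S vs Tip_L: 7
  Tip_S vs Tip_E: 10
  Tip_L vs Tip_E: 6
The smallest is 3 mismatches, between Tip_X and Tip_L; p = 3/16 = 0.188.

0.188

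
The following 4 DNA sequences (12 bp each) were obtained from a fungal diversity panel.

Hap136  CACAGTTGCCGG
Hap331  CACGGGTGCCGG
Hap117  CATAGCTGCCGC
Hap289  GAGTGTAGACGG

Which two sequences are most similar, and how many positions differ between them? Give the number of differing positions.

Pairwise Hamming distances:
  Hap136 vs Hap331: 2
  Hap136 vs Hap117: 3
  Hap136 vs Hap289: 5
  Hap331 vs Hap117: 4
  Hap331 vs Hap289: 6
  Hap117 vs Hap289: 7
The smallest is 2, between Hap136 and Hap331.

2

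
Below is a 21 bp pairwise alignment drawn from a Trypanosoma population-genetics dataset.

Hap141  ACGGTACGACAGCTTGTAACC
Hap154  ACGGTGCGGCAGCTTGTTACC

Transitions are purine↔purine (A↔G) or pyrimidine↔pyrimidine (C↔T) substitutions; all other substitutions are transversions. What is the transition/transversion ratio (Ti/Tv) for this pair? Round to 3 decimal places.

2.000

Mismatches occur at site 6 (A/G, transition), site 9 (A/G, transition), site 18 (A/T, transversion).
Of the 3 differences, 2 transitions and 1 transversion, so Ti/Tv = 2/1 = 2.000.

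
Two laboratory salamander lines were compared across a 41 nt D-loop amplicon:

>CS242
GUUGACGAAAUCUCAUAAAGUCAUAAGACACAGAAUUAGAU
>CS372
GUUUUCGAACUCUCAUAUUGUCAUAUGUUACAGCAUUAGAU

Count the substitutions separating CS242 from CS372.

9

Mismatches occur at site 4 (G→U), site 5 (A→U), site 10 (A→C), site 18 (A→U), site 19 (A→U), site 26 (A→U), site 28 (A→U), site 29 (C→U), site 34 (A→C).
That gives 9 mismatches out of 41 aligned sites, so the Hamming distance is 9.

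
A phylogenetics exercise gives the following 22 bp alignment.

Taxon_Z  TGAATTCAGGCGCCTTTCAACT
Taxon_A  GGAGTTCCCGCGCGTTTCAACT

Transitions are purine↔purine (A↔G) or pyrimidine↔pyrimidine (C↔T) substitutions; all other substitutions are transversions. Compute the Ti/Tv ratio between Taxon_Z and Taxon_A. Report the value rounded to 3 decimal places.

The sequences differ at positions 1 (T/G, transversion), 4 (A/G, transition), 8 (A/C, transversion), 9 (G/C, transversion), 14 (C/G, transversion).
Of the 5 differences, 1 transition and 4 transversions, so Ti/Tv = 1/4 = 0.250.

0.250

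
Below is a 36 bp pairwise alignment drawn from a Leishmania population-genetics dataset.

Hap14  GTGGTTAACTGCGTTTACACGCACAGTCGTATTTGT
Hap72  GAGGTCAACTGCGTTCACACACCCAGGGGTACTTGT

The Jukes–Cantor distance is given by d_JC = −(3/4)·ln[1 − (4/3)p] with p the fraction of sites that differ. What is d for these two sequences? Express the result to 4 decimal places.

0.2635

Mismatches occur at site 2 (T↔A), site 6 (T↔C), site 16 (T↔C), site 21 (G↔A), site 23 (A↔C), site 27 (T↔G), site 28 (C↔G), site 32 (T↔C).
p = 8/36 = 0.222222.
d = −0.75 · ln(1 − (4/3)·0.222222) = −0.75 · ln(0.703704) = −0.75 · (-0.351397) = 0.2635.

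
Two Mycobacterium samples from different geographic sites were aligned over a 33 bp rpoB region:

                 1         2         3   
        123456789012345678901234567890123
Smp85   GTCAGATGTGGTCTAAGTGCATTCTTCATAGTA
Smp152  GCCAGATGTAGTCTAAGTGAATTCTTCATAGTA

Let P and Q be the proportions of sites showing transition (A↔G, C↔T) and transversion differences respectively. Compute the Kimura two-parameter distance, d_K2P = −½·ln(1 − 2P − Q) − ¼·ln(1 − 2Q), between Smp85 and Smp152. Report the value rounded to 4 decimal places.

0.0978

The sequences differ at positions 2 (T/C, transition), 10 (G/A, transition), 20 (C/A, transversion).
Of the 3 differences, 2 transitions and 1 transversion over 33 sites: P = 2/33 = 0.060606, Q = 1/33 = 0.030303.
d = −0.5·ln(0.848485) − 0.25·ln(0.939394) = −0.5·(-0.164303) − 0.25·(-0.062520) = 0.0978.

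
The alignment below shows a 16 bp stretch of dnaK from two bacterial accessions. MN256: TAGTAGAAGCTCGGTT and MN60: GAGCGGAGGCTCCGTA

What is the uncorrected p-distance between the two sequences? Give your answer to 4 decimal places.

Differing sites — 1:T/G; 4:T/C; 5:A/G; 8:A/G; 13:G/C; 16:T/A.
There are 6 differences over 16 sites, so p = 6/16 = 0.3750.

0.3750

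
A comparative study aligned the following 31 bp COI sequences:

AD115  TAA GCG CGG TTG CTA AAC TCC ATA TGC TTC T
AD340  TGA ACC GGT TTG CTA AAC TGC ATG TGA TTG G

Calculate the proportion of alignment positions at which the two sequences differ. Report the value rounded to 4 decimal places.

0.3226

Mismatches occur at site 2 (A/G), site 4 (G/A), site 6 (G/C), site 7 (C/G), site 9 (G/T), site 20 (C/G), site 24 (A/G), site 27 (C/A), site 30 (C/G), site 31 (T/G).
There are 10 differences over 31 sites, so p = 10/31 = 0.3226.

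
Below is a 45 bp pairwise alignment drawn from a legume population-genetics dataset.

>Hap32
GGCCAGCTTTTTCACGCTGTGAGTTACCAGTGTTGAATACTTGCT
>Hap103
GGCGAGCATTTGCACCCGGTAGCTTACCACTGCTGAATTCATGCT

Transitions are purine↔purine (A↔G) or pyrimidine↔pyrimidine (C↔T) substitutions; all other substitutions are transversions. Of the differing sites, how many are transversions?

9

Mismatches occur at site 4 (C↔G, transversion), site 8 (T↔A, transversion), site 12 (T↔G, transversion), site 16 (G↔C, transversion), site 18 (T↔G, transversion), site 21 (G↔A, transition), site 22 (A↔G, transition), site 23 (G↔C, transversion), site 30 (G↔C, transversion), site 33 (T↔C, transition), site 39 (A↔T, transversion), site 41 (T↔A, transversion).
Of the 12 differences, 3 transitions and 9 transversions, so the answer is 9.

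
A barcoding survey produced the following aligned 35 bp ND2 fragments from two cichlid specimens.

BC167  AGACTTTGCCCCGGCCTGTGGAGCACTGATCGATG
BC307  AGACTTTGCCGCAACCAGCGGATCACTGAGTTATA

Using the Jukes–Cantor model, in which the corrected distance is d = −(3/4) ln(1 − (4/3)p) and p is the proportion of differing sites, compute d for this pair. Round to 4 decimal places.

0.3597

Differing sites — 11:C/G; 13:G/A; 14:G/A; 17:T/A; 19:T/C; 23:G/T; 30:T/G; 31:C/T; 32:G/T; 35:G/A.
p = 10/35 = 0.285714.
d = −0.75 · ln(1 − (4/3)·0.285714) = −0.75 · ln(0.619048) = −0.75 · (-0.479572) = 0.3597.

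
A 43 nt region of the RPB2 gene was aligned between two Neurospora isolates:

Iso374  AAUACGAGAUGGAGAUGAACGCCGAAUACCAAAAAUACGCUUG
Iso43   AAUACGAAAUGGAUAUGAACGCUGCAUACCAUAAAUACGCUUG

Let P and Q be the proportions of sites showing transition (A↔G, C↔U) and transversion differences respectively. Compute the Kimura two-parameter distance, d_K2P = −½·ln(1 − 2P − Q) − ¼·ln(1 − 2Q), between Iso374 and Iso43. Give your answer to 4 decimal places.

0.1264

Differing sites — 8:G/A (Ti); 14:G/U (Tv); 23:C/U (Ti); 25:A/C (Tv); 32:A/U (Tv).
Of the 5 differences, 2 transitions and 3 transversions over 43 sites: P = 2/43 = 0.046512, Q = 3/43 = 0.069767.
d = −0.5·ln(0.837209) − 0.25·ln(0.860466) = −0.5·(-0.177682) − 0.25·(-0.150281) = 0.1264.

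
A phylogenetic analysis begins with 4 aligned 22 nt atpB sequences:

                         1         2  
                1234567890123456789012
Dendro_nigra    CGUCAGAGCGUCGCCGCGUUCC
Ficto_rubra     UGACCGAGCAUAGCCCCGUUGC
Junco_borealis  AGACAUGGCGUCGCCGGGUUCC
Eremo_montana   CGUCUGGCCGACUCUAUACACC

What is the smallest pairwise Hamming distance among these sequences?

5

Pairwise Hamming distances:
  Dendro_nigra vs Ficto_rubra: 7
  Dendro_nigra vs Junco_borealis: 5
  Dendro_nigra vs Eremo_montana: 11
  Ficto_rubra vs Junco_borealis: 9
  Ficto_rubra vs Eremo_montana: 16
  Junco_borealis vs Eremo_montana: 13
The smallest is 5, between Dendro_nigra and Junco_borealis.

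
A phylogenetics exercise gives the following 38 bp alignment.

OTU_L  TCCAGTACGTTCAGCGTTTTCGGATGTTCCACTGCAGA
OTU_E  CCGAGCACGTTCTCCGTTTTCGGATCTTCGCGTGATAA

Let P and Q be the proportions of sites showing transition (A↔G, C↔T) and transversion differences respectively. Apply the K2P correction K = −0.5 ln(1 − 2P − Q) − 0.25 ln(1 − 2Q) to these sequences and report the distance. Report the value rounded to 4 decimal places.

0.4115

The sequences differ at positions 1 (T/C, transition), 3 (C/G, transversion), 6 (T/C, transition), 13 (A/T, transversion), 14 (G/C, transversion), 26 (G/C, transversion), 30 (C/G, transversion), 31 (A/C, transversion), 32 (C/G, transversion), 35 (C/A, transversion), 36 (A/T, transversion), 37 (G/A, transition).
Of the 12 differences, 3 transitions and 9 transversions over 38 sites: P = 3/38 = 0.078947, Q = 9/38 = 0.236842.
d = −0.5·ln(0.605264) − 0.25·ln(0.526316) = −0.5·(-0.502091) − 0.25·(-0.641853) = 0.4115.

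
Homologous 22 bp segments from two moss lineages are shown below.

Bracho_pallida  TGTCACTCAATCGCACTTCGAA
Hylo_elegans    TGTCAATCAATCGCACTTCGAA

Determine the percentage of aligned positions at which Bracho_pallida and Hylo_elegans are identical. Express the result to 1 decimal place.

A single mismatch occurs at site 6 (C↔A).
21 of the 22 sites match, so the percent identity is 21/22 × 100 = 95.5%.

95.5%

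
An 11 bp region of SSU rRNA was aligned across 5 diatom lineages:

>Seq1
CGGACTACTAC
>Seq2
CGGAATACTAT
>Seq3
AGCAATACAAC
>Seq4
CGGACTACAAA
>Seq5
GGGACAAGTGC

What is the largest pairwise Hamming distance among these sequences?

Pairwise Hamming distances:
  Seq1 vs Seq2: 2
  Seq1 vs Seq3: 4
  Seq1 vs Seq4: 2
  Seq1 vs Seq5: 4
  Seq2 vs Seq3: 4
  Seq2 vs Seq4: 3
  Seq2 vs Seq5: 6
  Seq3 vs Seq4: 4
  Seq3 vs Seq5: 7
  Seq4 vs Seq5: 6
The largest is 7, between Seq3 and Seq5.

7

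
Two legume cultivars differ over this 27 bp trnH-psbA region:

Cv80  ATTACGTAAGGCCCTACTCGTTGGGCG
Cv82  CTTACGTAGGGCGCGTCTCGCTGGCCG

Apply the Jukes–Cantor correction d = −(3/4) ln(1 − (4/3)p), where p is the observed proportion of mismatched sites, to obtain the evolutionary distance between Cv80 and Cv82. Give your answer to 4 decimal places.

Differing sites — 1:A/C; 9:A/G; 13:C/G; 15:T/G; 16:A/T; 21:T/C; 25:G/C.
p = 7/27 = 0.259259.
d = −0.75 · ln(1 − (4/3)·0.259259) = −0.75 · ln(0.654321) = −0.75 · (-0.424157) = 0.3181.

0.3181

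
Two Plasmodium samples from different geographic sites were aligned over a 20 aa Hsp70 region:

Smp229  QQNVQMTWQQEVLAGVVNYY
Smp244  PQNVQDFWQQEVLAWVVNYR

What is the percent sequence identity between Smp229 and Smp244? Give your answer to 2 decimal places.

Differing sites — 1:Q/P; 6:M/D; 7:T/F; 15:G/W; 20:Y/R.
15 of the 20 sites match, so the percent identity is 15/20 × 100 = 75.00%.

75.00%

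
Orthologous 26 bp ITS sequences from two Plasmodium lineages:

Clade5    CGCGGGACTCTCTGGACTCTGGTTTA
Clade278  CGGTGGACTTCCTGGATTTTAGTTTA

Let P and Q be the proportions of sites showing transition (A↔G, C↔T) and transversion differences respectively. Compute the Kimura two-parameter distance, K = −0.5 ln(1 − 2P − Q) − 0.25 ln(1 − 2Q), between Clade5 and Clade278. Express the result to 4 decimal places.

The sequences differ at positions 3 (C/G, transversion), 4 (G/T, transversion), 10 (C/T, transition), 11 (T/C, transition), 17 (C/T, transition), 19 (C/T, transition), 21 (G/A, transition).
Of the 7 differences, 5 transitions and 2 transversions over 26 sites: P = 5/26 = 0.192308, Q = 2/26 = 0.076923.
d = −0.5·ln(0.538461) − 0.25·ln(0.846154) = −0.5·(-0.619040) − 0.25·(-0.167054) = 0.3513.

0.3513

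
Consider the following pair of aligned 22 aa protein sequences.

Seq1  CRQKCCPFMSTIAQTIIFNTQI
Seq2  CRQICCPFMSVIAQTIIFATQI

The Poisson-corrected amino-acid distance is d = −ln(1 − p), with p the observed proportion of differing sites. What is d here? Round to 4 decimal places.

0.1466

The sequences differ at positions 4 (K/I), 11 (T/V), 19 (N/A).
p = 3/22 = 0.136364.
d = −ln(1 − 0.136364) = −ln(0.863636) = 0.1466.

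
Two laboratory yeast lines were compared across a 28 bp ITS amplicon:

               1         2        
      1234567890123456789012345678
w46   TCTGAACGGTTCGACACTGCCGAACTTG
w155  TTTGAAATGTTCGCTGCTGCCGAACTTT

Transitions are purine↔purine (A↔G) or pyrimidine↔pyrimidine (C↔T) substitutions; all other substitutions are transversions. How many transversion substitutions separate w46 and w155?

The sequences differ at positions 2 (C/T, transition), 7 (C/A, transversion), 8 (G/T, transversion), 14 (A/C, transversion), 15 (C/T, transition), 16 (A/G, transition), 28 (G/T, transversion).
Of the 7 differences, 3 transitions and 4 transversions, so the answer is 4.

4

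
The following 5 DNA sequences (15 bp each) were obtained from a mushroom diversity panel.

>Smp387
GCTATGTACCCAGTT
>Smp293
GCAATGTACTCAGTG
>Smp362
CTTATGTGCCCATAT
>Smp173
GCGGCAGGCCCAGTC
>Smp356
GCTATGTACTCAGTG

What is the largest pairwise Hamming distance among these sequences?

10

Pairwise Hamming distances:
  Smp387 vs Smp293: 3
  Smp387 vs Smp362: 5
  Smp387 vs Smp173: 7
  Smp387 vs Smp356: 2
  Smp293 vs Smp362: 8
  Smp293 vs Smp173: 8
  Smp293 vs Smp356: 1
  Smp362 vs Smp173: 10
  Smp362 vs Smp356: 7
  Smp173 vs Smp356: 8
The largest is 10, between Smp362 and Smp173.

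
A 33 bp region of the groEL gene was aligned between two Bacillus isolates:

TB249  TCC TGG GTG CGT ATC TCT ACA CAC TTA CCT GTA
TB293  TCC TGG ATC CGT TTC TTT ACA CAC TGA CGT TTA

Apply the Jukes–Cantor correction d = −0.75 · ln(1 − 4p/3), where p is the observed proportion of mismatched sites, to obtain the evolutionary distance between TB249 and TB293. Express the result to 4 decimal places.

0.2493

Differing sites — 7:G/A; 9:G/C; 13:A/T; 17:C/T; 26:T/G; 29:C/G; 31:G/T.
p = 7/33 = 0.212121.
d = −0.75 · ln(1 − (4/3)·0.212121) = −0.75 · ln(0.717172) = −0.75 · (-0.332440) = 0.2493.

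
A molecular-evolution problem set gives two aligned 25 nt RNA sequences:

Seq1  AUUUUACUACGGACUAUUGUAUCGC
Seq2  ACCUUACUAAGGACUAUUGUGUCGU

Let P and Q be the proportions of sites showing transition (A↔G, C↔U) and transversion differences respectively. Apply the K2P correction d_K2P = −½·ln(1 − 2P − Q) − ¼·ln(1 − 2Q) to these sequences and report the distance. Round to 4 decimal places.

0.2440

The sequences differ at positions 2 (U/C, transition), 3 (U/C, transition), 10 (C/A, transversion), 21 (A/G, transition), 25 (C/U, transition).
Of the 5 differences, 4 transitions and 1 transversion over 25 sites: P = 4/25 = 0.160000, Q = 1/25 = 0.040000.
d = −0.5·ln(0.640000) − 0.25·ln(0.920000) = −0.5·(-0.446287) − 0.25·(-0.083382) = 0.2440.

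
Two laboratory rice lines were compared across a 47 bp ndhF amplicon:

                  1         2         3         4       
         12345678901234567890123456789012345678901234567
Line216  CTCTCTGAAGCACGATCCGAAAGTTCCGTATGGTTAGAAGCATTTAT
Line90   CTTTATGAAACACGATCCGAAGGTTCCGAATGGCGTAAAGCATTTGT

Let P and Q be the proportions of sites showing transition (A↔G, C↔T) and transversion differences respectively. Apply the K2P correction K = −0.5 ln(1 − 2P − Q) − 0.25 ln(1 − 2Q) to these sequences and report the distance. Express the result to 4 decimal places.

Mismatches occur at site 3 (C/T, transition), site 5 (C/A, transversion), site 10 (G/A, transition), site 22 (A/G, transition), site 29 (T/A, transversion), site 34 (T/C, transition), site 35 (T/G, transversion), site 36 (A/T, transversion), site 37 (G/A, transition), site 46 (A/G, transition).
Of the 10 differences, 6 transitions and 4 transversions over 47 sites: P = 6/47 = 0.127660, Q = 4/47 = 0.085106.
d = −0.5·ln(0.659574) − 0.25·ln(0.829788) = −0.5·(-0.416161) − 0.25·(-0.186585) = 0.2547.

0.2547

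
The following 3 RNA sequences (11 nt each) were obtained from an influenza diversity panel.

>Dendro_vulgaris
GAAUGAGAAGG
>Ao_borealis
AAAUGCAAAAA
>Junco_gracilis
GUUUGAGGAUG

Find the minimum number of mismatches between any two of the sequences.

4

Pairwise Hamming distances:
  Dendro_vulgaris vs Ao_borealis: 5
  Dendro_vulgaris vs Junco_gracilis: 4
  Ao_borealis vs Junco_gracilis: 8
The smallest is 4, between Dendro_vulgaris and Junco_gracilis.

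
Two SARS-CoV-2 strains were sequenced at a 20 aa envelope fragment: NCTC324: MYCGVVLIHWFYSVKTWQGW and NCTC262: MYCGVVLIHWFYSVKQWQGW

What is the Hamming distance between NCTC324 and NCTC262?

The sequences differ at position 16 (T/Q).
That gives 1 mismatch out of 20 aligned sites, so the Hamming distance is 1.

1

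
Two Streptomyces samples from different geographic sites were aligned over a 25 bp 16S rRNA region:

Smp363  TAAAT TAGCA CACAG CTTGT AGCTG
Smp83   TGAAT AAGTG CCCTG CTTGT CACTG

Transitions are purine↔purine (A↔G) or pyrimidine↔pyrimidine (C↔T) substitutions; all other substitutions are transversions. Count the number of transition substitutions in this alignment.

4

Differing sites — 2:A/G (Ti); 6:T/A (Tv); 9:C/T (Ti); 10:A/G (Ti); 12:A/C (Tv); 14:A/T (Tv); 21:A/C (Tv); 22:G/A (Ti).
Of the 8 differences, 4 transitions and 4 transversions, so the answer is 4.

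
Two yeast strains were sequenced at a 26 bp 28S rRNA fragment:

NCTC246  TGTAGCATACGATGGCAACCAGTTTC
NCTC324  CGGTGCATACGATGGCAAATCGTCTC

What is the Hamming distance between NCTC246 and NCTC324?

The sequences differ at positions 1 (T/C), 3 (T/G), 4 (A/T), 19 (C/A), 20 (C/T), 21 (A/C), 24 (T/C).
That gives 7 mismatches out of 26 aligned sites, so the Hamming distance is 7.

7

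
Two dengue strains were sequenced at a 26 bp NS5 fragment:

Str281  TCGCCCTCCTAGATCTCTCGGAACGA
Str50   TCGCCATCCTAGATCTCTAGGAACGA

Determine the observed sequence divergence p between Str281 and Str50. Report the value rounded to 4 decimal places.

Mismatches occur at site 6 (C↔A), site 19 (C↔A).
There are 2 differences over 26 sites, so p = 2/26 = 0.0769.

0.0769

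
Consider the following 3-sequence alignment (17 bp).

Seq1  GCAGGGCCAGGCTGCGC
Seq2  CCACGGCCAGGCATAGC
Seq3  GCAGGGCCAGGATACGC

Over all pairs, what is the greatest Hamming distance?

6

Pairwise Hamming distances:
  Seq1 vs Seq2: 5
  Seq1 vs Seq3: 2
  Seq2 vs Seq3: 6
The largest is 6, between Seq2 and Seq3.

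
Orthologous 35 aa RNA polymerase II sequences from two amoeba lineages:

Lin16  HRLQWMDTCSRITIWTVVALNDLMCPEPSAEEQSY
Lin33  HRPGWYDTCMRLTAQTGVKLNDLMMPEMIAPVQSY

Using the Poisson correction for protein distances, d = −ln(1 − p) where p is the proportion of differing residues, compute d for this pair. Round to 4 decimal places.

0.5108

Differing sites — 3:L/P; 4:Q/G; 6:M/Y; 10:S/M; 12:I/L; 14:I/A; 15:W/Q; 17:V/G; 19:A/K; 25:C/M; 28:P/M; 29:S/I; 31:E/P; 32:E/V.
p = 14/35 = 0.400000.
d = −ln(1 − 0.400000) = −ln(0.600000) = 0.5108.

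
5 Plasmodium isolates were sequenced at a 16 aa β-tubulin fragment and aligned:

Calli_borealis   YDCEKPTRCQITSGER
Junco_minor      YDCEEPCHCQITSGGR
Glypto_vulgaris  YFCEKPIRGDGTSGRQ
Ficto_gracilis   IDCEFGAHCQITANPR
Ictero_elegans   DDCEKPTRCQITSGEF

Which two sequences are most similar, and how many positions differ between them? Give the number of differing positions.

2

Pairwise Hamming distances:
  Calli_borealis vs Junco_minor: 4
  Calli_borealis vs Glypto_vulgaris: 7
  Calli_borealis vs Ficto_gracilis: 8
  Calli_borealis vs Ictero_elegans: 2
  Junco_minor vs Glypto_vulgaris: 9
  Junco_minor vs Ficto_gracilis: 7
  Junco_minor vs Ictero_elegans: 6
  Glypto_vulgaris vs Ficto_gracilis: 13
  Glypto_vulgaris vs Ictero_elegans: 8
  Ficto_gracilis vs Ictero_elegans: 9
The smallest is 2, between Calli_borealis and Ictero_elegans.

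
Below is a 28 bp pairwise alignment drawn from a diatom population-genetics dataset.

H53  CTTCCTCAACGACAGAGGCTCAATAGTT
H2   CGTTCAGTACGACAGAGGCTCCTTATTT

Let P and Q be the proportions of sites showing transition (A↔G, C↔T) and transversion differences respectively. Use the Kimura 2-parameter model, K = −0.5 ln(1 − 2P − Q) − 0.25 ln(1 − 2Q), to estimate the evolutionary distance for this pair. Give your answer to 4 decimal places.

0.3672

Mismatches occur at site 2 (T↔G, transversion), site 4 (C↔T, transition), site 6 (T↔A, transversion), site 7 (C↔G, transversion), site 8 (A↔T, transversion), site 22 (A↔C, transversion), site 23 (A↔T, transversion), site 26 (G↔T, transversion).
Of the 8 differences, 1 transition and 7 transversions over 28 sites: P = 1/28 = 0.035714, Q = 7/28 = 0.250000.
d = −0.5·ln(0.678572) − 0.25·ln(0.500000) = −0.5·(-0.387765) − 0.25·(-0.693147) = 0.3672.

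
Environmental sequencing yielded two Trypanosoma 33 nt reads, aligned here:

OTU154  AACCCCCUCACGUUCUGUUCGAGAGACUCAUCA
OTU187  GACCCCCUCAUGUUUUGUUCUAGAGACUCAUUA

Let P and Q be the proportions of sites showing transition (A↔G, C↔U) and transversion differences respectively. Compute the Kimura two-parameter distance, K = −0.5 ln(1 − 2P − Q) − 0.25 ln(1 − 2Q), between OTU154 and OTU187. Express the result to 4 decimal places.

Mismatches occur at site 1 (A↔G, transition), site 11 (C↔U, transition), site 15 (C↔U, transition), site 21 (G↔U, transversion), site 32 (C↔U, transition).
Of the 5 differences, 4 transitions and 1 transversion over 33 sites: P = 4/33 = 0.121212, Q = 1/33 = 0.030303.
d = −0.5·ln(0.727273) − 0.25·ln(0.939394) = −0.5·(-0.318453) − 0.25·(-0.062520) = 0.1749.

0.1749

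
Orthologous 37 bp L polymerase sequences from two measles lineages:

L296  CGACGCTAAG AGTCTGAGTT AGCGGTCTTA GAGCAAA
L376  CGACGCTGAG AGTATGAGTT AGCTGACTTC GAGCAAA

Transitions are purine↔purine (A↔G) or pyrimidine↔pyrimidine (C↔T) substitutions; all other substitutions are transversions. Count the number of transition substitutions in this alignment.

Mismatches occur at site 8 (A/G, transition), site 14 (C/A, transversion), site 24 (G/T, transversion), site 26 (T/A, transversion), site 30 (A/C, transversion).
Of the 5 differences, 1 transition and 4 transversions, so the answer is 1.

1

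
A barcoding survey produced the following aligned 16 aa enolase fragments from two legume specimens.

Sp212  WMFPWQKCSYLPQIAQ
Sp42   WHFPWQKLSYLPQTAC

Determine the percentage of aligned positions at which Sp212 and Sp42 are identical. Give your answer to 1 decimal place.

The sequences differ at positions 2 (M/H), 8 (C/L), 14 (I/T), 16 (Q/C).
12 of the 16 sites match, so the percent identity is 12/16 × 100 = 75.0%.

75.0%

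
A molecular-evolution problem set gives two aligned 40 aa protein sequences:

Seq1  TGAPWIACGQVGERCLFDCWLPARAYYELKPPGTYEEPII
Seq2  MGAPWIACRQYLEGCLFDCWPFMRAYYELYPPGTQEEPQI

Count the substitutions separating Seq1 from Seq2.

The sequences differ at positions 1 (T/M), 9 (G/R), 11 (V/Y), 12 (G/L), 14 (R/G), 21 (L/P), 22 (P/F), 23 (A/M), 30 (K/Y), 35 (Y/Q), 39 (I/Q).
That gives 11 mismatches out of 40 aligned sites, so the Hamming distance is 11.

11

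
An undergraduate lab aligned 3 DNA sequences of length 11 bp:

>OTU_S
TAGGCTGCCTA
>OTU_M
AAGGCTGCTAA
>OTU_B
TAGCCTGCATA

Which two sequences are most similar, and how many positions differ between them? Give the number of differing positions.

Pairwise Hamming distances:
  OTU_S vs OTU_M: 3
  OTU_S vs OTU_B: 2
  OTU_M vs OTU_B: 4
The smallest is 2, between OTU_S and OTU_B.

2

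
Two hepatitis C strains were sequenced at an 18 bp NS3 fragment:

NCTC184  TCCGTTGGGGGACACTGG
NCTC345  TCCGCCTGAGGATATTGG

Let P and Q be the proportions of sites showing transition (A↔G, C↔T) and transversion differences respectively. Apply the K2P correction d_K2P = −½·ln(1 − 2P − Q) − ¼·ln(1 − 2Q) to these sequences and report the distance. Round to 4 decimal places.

0.5017

The sequences differ at positions 5 (T/C, transition), 6 (T/C, transition), 7 (G/T, transversion), 9 (G/A, transition), 13 (C/T, transition), 15 (C/T, transition).
Of the 6 differences, 5 transitions and 1 transversion over 18 sites: P = 5/18 = 0.277778, Q = 1/18 = 0.055556.
d = −0.5·ln(0.388888) − 0.25·ln(0.888888) = −0.5·(-0.944464) − 0.25·(-0.117784) = 0.5017.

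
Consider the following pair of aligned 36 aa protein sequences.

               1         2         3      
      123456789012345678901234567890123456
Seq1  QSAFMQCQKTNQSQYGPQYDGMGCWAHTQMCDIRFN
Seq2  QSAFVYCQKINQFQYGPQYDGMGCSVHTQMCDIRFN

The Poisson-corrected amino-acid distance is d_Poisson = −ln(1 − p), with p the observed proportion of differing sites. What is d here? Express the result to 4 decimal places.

0.1823

Differing sites — 5:M/V; 6:Q/Y; 10:T/I; 13:S/F; 25:W/S; 26:A/V.
p = 6/36 = 0.166667.
d = −ln(1 − 0.166667) = −ln(0.833333) = 0.1823.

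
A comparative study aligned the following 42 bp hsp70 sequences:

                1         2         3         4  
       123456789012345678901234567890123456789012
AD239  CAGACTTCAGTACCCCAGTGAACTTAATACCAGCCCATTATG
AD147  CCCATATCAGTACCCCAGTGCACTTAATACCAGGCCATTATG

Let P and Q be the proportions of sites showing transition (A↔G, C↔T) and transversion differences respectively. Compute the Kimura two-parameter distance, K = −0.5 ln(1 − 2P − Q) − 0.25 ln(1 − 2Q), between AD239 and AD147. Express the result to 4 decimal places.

The sequences differ at positions 2 (A/C, transversion), 3 (G/C, transversion), 5 (C/T, transition), 6 (T/A, transversion), 21 (A/C, transversion), 34 (C/G, transversion).
Of the 6 differences, 1 transition and 5 transversions over 42 sites: P = 1/42 = 0.023810, Q = 5/42 = 0.119048.
d = −0.5·ln(0.833332) − 0.25·ln(0.761904) = −0.5·(-0.182323) − 0.25·(-0.271935) = 0.1591.

0.1591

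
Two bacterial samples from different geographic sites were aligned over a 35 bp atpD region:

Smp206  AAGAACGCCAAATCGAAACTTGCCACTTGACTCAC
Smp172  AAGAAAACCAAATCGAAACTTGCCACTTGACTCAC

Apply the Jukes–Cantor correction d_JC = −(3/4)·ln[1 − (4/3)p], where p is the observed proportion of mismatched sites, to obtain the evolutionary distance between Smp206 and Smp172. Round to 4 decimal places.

Mismatches occur at site 6 (C→A), site 7 (G→A).
p = 2/35 = 0.057143.
d = −0.75 · ln(1 − (4/3)·0.057143) = −0.75 · ln(0.923809) = −0.75 · (-0.079250) = 0.0594.

0.0594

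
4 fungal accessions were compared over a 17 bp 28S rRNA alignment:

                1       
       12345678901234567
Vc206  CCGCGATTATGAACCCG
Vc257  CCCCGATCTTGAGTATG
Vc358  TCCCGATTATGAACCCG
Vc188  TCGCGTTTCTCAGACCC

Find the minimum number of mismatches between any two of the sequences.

2

Pairwise Hamming distances:
  Vc206 vs Vc257: 7
  Vc206 vs Vc358: 2
  Vc206 vs Vc188: 7
  Vc257 vs Vc358: 7
  Vc257 vs Vc188: 10
  Vc358 vs Vc188: 7
The smallest is 2, between Vc206 and Vc358.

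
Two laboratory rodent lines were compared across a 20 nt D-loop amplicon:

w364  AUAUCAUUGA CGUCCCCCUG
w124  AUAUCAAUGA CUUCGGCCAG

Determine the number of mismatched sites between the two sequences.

5

The sequences differ at positions 7 (U/A), 12 (G/U), 15 (C/G), 16 (C/G), 19 (U/A).
That gives 5 mismatches out of 20 aligned sites, so the Hamming distance is 5.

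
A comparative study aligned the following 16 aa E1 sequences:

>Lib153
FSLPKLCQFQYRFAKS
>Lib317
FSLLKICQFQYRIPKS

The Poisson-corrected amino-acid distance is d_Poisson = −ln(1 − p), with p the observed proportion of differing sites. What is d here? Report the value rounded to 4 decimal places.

Differing sites — 4:P/L; 6:L/I; 13:F/I; 14:A/P.
p = 4/16 = 0.250000.
d = −ln(1 − 0.250000) = −ln(0.750000) = 0.2877.

0.2877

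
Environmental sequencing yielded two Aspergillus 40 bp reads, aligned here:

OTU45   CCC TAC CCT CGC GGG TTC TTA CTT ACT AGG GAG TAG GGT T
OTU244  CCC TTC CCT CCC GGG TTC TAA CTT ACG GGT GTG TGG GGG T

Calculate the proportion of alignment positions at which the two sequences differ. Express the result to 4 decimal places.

Differing sites — 5:A/T; 11:G/C; 20:T/A; 27:T/G; 28:A/G; 30:G/T; 32:A/T; 35:A/G; 39:T/G.
There are 9 differences over 40 sites, so p = 9/40 = 0.2250.

0.2250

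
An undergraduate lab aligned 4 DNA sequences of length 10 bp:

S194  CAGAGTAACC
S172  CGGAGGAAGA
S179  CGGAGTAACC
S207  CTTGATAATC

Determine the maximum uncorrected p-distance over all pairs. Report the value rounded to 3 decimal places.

0.700

Pairwise Hamming distances:
  S194 vs S172: 4
  S194 vs S179: 1
  S194 vs S207: 5
  S172 vs S179: 3
  S172 vs S207: 7
  S179 vs S207: 5
The largest is 7 mismatches, between S172 and S207; p = 7/10 = 0.700.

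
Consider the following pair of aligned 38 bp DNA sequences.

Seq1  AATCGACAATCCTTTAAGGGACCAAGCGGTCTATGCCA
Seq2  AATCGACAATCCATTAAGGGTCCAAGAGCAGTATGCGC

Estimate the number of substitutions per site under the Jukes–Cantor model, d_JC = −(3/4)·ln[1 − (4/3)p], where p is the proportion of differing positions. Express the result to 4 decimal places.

Differing sites — 13:T/A; 21:A/T; 27:C/A; 29:G/C; 30:T/A; 31:C/G; 37:C/G; 38:A/C.
p = 8/38 = 0.210526.
d = −0.75 · ln(1 − (4/3)·0.210526) = −0.75 · ln(0.719299) = −0.75 · (-0.329478) = 0.2471.

0.2471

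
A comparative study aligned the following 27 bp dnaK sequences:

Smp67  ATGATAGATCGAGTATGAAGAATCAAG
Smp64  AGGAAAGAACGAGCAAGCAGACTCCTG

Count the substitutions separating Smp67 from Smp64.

9

The sequences differ at positions 2 (T/G), 5 (T/A), 9 (T/A), 14 (T/C), 16 (T/A), 18 (A/C), 22 (A/C), 25 (A/C), 26 (A/T).
That gives 9 mismatches out of 27 aligned sites, so the Hamming distance is 9.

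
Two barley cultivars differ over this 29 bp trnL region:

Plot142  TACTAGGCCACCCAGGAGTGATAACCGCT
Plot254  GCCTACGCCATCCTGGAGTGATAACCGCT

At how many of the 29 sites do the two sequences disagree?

5

The sequences differ at positions 1 (T/G), 2 (A/C), 6 (G/C), 11 (C/T), 14 (A/T).
That gives 5 mismatches out of 29 aligned sites, so the Hamming distance is 5.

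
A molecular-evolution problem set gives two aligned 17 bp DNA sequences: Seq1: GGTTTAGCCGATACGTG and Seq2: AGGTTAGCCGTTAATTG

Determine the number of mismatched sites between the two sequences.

5

Differing sites — 1:G/A; 3:T/G; 11:A/T; 14:C/A; 15:G/T.
That gives 5 mismatches out of 17 aligned sites, so the Hamming distance is 5.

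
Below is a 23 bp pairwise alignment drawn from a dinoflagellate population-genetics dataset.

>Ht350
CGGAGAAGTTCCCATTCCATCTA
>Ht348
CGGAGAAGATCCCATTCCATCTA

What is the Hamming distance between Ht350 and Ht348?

The sequences differ at position 9 (T/A).
That gives 1 mismatch out of 23 aligned sites, so the Hamming distance is 1.

1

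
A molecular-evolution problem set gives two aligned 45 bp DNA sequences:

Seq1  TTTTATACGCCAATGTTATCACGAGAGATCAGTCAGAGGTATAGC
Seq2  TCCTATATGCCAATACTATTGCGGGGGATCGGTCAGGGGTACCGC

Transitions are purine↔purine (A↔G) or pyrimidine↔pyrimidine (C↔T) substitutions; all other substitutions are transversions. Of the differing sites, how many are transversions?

1

Differing sites — 2:T/C (Ti); 3:T/C (Ti); 8:C/T (Ti); 15:G/A (Ti); 16:T/C (Ti); 20:C/T (Ti); 21:A/G (Ti); 24:A/G (Ti); 26:A/G (Ti); 31:A/G (Ti); 37:A/G (Ti); 42:T/C (Ti); 43:A/C (Tv).
Of the 13 differences, 12 transitions and 1 transversion, so the answer is 1.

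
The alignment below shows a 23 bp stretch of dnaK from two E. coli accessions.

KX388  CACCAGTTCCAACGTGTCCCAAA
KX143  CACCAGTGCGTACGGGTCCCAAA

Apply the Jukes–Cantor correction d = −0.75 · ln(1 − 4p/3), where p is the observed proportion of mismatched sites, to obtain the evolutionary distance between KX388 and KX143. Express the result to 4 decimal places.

0.1979

Differing sites — 8:T/G; 10:C/G; 11:A/T; 15:T/G.
p = 4/23 = 0.173913.
d = −0.75 · ln(1 − (4/3)·0.173913) = −0.75 · ln(0.768116) = −0.75 · (-0.263815) = 0.1979.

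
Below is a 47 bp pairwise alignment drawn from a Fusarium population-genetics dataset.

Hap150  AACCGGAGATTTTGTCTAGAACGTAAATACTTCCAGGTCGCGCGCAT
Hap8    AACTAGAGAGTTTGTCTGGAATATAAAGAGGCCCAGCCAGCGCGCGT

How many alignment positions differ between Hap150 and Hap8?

14

Differing sites — 4:C/T; 5:G/A; 10:T/G; 18:A/G; 22:C/T; 23:G/A; 28:T/G; 30:C/G; 31:T/G; 32:T/C; 37:G/C; 38:T/C; 39:C/A; 46:A/G.
That gives 14 mismatches out of 47 aligned sites, so the Hamming distance is 14.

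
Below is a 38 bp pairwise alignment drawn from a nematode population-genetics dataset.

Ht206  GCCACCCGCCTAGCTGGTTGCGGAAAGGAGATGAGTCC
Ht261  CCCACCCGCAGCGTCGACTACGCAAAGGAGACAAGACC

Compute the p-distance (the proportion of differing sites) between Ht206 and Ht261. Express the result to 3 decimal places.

0.342

The sequences differ at positions 1 (G/C), 10 (C/A), 11 (T/G), 12 (A/C), 14 (C/T), 15 (T/C), 17 (G/A), 18 (T/C), 20 (G/A), 23 (G/C), 32 (T/C), 33 (G/A), 36 (T/A).
There are 13 differences over 38 sites, so p = 13/38 = 0.342.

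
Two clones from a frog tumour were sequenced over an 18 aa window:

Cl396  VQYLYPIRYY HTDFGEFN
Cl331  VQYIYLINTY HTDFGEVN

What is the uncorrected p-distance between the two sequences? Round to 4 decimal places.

The sequences differ at positions 4 (L/I), 6 (P/L), 8 (R/N), 9 (Y/T), 17 (F/V).
There are 5 differences over 18 sites, so p = 5/18 = 0.2778.

0.2778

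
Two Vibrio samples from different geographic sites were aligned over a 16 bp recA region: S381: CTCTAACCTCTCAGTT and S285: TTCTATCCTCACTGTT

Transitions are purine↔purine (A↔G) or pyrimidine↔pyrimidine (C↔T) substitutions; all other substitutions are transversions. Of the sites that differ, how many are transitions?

The sequences differ at positions 1 (C/T, transition), 6 (A/T, transversion), 11 (T/A, transversion), 13 (A/T, transversion).
Of the 4 differences, 1 transition and 3 transversions, so the answer is 1.

1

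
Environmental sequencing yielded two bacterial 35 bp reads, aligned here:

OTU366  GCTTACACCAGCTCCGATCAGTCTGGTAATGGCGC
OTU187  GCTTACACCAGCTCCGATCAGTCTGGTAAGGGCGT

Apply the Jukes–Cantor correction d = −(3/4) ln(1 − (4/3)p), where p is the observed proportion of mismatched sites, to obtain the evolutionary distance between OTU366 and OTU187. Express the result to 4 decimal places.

Mismatches occur at site 30 (T↔G), site 35 (C↔T).
p = 2/35 = 0.057143.
d = −0.75 · ln(1 − (4/3)·0.057143) = −0.75 · ln(0.923809) = −0.75 · (-0.079250) = 0.0594.

0.0594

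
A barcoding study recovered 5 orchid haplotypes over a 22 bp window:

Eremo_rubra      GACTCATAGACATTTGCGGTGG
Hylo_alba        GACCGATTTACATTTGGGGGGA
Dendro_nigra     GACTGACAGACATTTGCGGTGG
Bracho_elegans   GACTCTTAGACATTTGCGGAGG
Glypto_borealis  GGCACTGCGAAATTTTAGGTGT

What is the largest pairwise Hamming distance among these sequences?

Pairwise Hamming distances:
  Eremo_rubra vs Hylo_alba: 7
  Eremo_rubra vs Dendro_nigra: 2
  Eremo_rubra vs Bracho_elegans: 2
  Eremo_rubra vs Glypto_borealis: 9
  Hylo_alba vs Dendro_nigra: 7
  Hylo_alba vs Bracho_elegans: 8
  Hylo_alba vs Glypto_borealis: 12
  Dendro_nigra vs Bracho_elegans: 4
  Dendro_nigra vs Glypto_borealis: 10
  Bracho_elegans vs Glypto_borealis: 9
The largest is 12, between Hylo_alba and Glypto_borealis.

12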